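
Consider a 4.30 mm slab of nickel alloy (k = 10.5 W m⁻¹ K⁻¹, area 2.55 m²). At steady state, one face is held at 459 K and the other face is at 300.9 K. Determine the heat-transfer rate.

Q = kA·ΔT/L = 10.5 × 2.55 × |459 K − 300.9 K| / 0.00430 = 9.84×10^5 W

Q = 984 kW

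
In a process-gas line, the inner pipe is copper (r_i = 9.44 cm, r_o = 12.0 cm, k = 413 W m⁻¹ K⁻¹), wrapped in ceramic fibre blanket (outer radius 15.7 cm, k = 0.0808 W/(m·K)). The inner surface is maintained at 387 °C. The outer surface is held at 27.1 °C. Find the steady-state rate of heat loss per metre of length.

Q' = 680 W/m

Series thermal resistances, inner to outer:
  R'_copper = ln(0.120/0.0944)/(2πk) = 0.2400/(2π·413) = 9.247×10^-5 m·K/W
  R'_ceramic fibre blanket = ln(0.157/0.120)/(2πk) = 0.2688/(2π·0.0808) = 0.5294 m·K/W
ΣR = 9.247×10^-5 + 0.5294 = 0.5295 m·K/W
Q' = ΔT/ΣR = (387 °C − 27.1 °C)/0.5295 = 680 W/m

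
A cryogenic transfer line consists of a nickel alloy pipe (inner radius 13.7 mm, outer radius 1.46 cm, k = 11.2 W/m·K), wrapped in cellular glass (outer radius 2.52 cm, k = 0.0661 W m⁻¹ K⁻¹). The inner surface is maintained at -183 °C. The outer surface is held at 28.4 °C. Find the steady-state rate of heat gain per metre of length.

Q' = 161 W/m

Series thermal resistances, inner to outer:
  R'_nickel alloy = ln(0.0146/0.0137)/(2πk) = 0.06363/(2π·11.2) = 9.041×10^-4 m·K/W
  R'_cellular glass = ln(0.0252/0.0146)/(2πk) = 0.5458/(2π·0.0661) = 1.314 m·K/W
ΣR = 9.041×10^-4 + 1.314 = 1.315 m·K/W
Q' = ΔT/ΣR = (-183 °C − 28.4 °C)/1.315 = -161 W/m
(Negative Q' ⇒ heat flows inward; heat gain = 161 W/m.)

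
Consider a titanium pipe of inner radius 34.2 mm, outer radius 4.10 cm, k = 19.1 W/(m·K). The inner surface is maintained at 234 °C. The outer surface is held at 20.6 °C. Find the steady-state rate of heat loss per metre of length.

Q' = 1.41×10^5 W/m

Q' = 2πk·ΔT/ln(r₂/r₁) = 2π × 19.1 × 213.4 / ln(0.0410/0.0342) = 1.41×10^5 W/m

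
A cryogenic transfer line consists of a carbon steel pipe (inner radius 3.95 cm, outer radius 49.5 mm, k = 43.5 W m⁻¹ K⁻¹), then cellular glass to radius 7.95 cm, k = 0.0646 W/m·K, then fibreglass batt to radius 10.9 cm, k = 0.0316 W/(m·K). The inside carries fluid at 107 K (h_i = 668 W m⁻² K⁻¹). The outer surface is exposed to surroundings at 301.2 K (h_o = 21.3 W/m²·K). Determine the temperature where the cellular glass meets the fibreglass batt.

Treat each layer as a resistance in series:
  R'_conv,in = 1/(2πr h) = 1/(2π·0.0395·668) = 0.006032 m·K/W
  R'_carbon steel = ln(0.0495/0.0395)/(2πk) = 0.2257/(2π·43.5) = 8.257×10^-4 m·K/W
  R'_cellular glass = ln(0.0795/0.0495)/(2πk) = 0.4738/(2π·0.0646) = 1.167 m·K/W
  R'_fibreglass batt = ln(0.109/0.0795)/(2πk) = 0.3156/(2π·0.0316) = 1.589 m·K/W
  R'_conv,out = 1/(2πr h) = 1/(2π·0.109·21.3) = 0.06855 m·K/W
ΣR = 0.006032 + 8.257×10^-4 + 1.167 + 1.589 + 0.06855 = 2.831 m·K/W
Q' = ΔT/ΣR = (107 K − 301.2 K)/2.831 = -68.60 W/m
From the inner boundary to the cellular glass/fibreglass batt interface, ΣR_partial = 1.174 m·K/W.
T_interface = T_in − Q'·ΣR_partial = 107 K − (-68.60)(1.174) = 187.5 K

T = 187.5 K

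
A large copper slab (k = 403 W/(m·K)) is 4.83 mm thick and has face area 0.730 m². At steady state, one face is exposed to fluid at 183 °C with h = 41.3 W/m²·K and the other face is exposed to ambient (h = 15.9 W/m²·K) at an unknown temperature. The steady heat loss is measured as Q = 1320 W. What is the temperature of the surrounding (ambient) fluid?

Series resistances:
  R_conv,in = 1/(hA) = 1/(41.3·0.730) = 0.03317 K/W
  R_copper = L/(kA) = 0.00483/(403·0.730) = 1.642×10^-5 K/W
  R_conv,out = 1/(hA) = 1/(15.9·0.730) = 0.08615 K/W
ΣR = 0.1193 K/W
ΔT = Q·ΣR = 1320 × 0.1193 = 157.5 K
Heat flows outward, so T_out = T_in − ΔT = 183 − 157.5 = 25.5 °C

T_out = 25.5 °C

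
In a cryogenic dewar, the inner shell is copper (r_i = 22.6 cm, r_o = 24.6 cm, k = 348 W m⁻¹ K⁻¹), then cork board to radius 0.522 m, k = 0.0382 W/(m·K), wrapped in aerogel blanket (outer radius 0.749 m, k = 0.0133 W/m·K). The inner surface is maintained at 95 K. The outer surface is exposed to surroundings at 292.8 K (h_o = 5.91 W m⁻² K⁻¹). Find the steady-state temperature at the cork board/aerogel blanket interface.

T = 206.0 K

Series thermal resistances, inner to outer:
  R_copper = (1/0.226 − 1/0.246)/(4πk) = 0.3597/(4π·348) = 8.226×10^-5 K/W
  R_cork board = (1/0.246 − 1/0.522)/(4πk) = 2.149/(4π·0.0382) = 4.477 K/W
  R_aerogel blanket = (1/0.522 − 1/0.749)/(4πk) = 0.5806/(4π·0.0133) = 3.474 K/W
  R_conv,out = 1/(4πr²h) = 1/(4π·0.749²·5.91) = 0.02400 K/W
ΣR = 8.226×10^-5 + 4.477 + 3.474 + 0.02400 = 7.975 K/W
Q = ΔT/ΣR = (95 K − 292.8 K)/7.975 = -24.80 W
From the inner boundary to the cork board/aerogel blanket interface, ΣR_partial = 4.477 K/W.
T_interface = T_in − Q·ΣR_partial = 95 K − (-24.80)(4.477) = 206.0 K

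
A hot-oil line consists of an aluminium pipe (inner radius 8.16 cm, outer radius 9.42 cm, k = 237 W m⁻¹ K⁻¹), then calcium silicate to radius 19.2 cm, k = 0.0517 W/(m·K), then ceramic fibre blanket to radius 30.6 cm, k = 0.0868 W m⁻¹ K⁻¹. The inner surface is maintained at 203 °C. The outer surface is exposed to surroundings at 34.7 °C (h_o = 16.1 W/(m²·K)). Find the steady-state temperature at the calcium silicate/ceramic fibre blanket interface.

T = 83.2 °C

Resistance network (inner→outer):
  R'_aluminium = ln(0.0942/0.0816)/(2πk) = 0.1436/(2π·237) = 9.643×10^-5 m·K/W
  R'_calcium silicate = ln(0.192/0.0942)/(2πk) = 0.7121/(2π·0.0517) = 2.192 m·K/W
  R'_ceramic fibre blanket = ln(0.306/0.192)/(2πk) = 0.4661/(2π·0.0868) = 0.8546 m·K/W
  R'_conv,out = 1/(2πr h) = 1/(2π·0.306·16.1) = 0.03231 m·K/W
ΣR = 9.643×10^-5 + 2.192 + 0.8546 + 0.03231 = 3.079 m·K/W
Q' = ΔT/ΣR = (203 °C − 34.7 °C)/3.079 = 54.66 W/m
From the inner boundary to the calcium silicate/ceramic fibre blanket interface, ΣR_partial = 2.192 m·K/W.
T_interface = T_in − Q'·ΣR_partial = 203 °C − (54.66)(2.192) = 83.2 °C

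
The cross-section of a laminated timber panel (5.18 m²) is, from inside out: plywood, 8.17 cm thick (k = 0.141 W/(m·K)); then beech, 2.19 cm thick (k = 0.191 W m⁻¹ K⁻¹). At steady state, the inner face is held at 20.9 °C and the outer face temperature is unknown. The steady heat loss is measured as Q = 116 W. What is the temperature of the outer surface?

Series resistances:
  R_plywood = L/(kA) = 0.0817/(0.141·5.18) = 0.1119 K/W
  R_beech = L/(kA) = 0.0219/(0.191·5.18) = 0.02214 K/W
ΣR = 0.1340 K/W
ΔT = Q·ΣR = 116 × 0.1340 = 15.54 K
Heat flows outward, so T_out = T_in − ΔT = 20.9 − 15.54 = 5.36 °C

T_out = 5.36 °C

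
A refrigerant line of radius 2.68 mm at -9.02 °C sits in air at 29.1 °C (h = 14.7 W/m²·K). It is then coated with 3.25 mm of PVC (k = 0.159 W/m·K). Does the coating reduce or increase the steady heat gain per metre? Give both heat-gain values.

increases: 9.44 → 14.5 W/m

Critical radius for a cylinder: r_cr = k/h = 0.0108 m = 1.08 cm.
Outer radius after coating: r₂ = 0.00268 + 0.00325 = 0.00593 m.
Since r₁ < r_cr and r₂ ≤ r_cr, the coating moves toward the maximum at r_cr — heat gain rises.
Bare: R = 1/(2πr₁h) = 4.040 m·K/W; Q = 38.12/4.040 = 9.44 W/m.
Coated: R = R_cond + R_conv = 2.621 m·K/W; Q = 38.12/2.621 = 14.5 W/m.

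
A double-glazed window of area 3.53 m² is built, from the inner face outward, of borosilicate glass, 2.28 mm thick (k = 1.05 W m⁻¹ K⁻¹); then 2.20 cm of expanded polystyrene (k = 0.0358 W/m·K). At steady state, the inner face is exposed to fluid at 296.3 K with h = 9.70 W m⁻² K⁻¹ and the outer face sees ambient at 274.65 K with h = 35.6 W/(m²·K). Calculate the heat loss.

Q = 102 W

Series thermal resistances, inner to outer:
  R_conv,in = 1/(hA) = 1/(9.70·3.53) = 0.02920 K/W
  R_borosilicate glass = L/(kA) = 0.00228/(1.05·3.53) = 6.151×10^-4 K/W
  R_expanded polystyrene = L/(kA) = 0.0220/(0.0358·3.53) = 0.1741 K/W
  R_conv,out = 1/(hA) = 1/(35.6·3.53) = 0.007957 K/W
ΣR = 0.02920 + 6.151×10^-4 + 0.1741 + 0.007957 = 0.2119 K/W
Q = ΔT/ΣR = (296.3 K − 274.65 K)/0.2119 = 102 W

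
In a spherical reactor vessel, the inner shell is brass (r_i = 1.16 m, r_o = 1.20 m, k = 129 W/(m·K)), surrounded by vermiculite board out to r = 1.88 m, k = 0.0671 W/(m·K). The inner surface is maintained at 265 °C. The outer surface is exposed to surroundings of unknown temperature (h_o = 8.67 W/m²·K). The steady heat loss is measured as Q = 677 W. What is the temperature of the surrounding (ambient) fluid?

Sum the resistances:
  R_brass = (1/1.16 − 1/1.20)/(4πk) = 0.02874/(4π·129) = 1.773×10^-5 K/W
  R_vermiculite board = (1/1.20 − 1/1.88)/(4πk) = 0.3014/(4π·0.0671) = 0.3575 K/W
  R_conv,out = 1/(4πr²h) = 1/(4π·1.88²·8.67) = 0.002597 K/W
ΣR = 0.3601 K/W
ΔT = Q·ΣR = 677 × 0.3601 = 243.8 K
Heat flows outward, so T_out = T_in − ΔT = 265 − 243.8 = 21.2 °C

T_out = 21.2 °C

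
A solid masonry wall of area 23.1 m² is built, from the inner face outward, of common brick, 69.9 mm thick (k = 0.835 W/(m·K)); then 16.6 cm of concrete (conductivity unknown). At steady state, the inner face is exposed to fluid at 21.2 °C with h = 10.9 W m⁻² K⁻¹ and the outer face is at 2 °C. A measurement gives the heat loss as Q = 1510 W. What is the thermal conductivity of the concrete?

ΣR = ΔT/Q = |21.2 − 2|/1510 = 0.01272 K/W
Known resistances:
  R_conv,in = 1/(hA) = 1/(10.9·23.1) = 0.003972 K/W
  R_common brick = L/(kA) = 0.0699/(0.835·23.1) = 0.003624 K/W
R_concrete = ΣR − ΣR_known = 0.01272 − 0.007596 = 0.005124 K/W
L/(kA) = 0.005124 ⇒ k = 0.166/(0.005124·23.1) = 1.40 W/m·K

k = 1.40 W/m·K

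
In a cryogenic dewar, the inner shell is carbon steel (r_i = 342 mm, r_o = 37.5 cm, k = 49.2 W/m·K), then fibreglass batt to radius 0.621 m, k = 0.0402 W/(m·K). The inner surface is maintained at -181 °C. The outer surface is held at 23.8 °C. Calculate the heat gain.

Series thermal resistances, inner to outer:
  R_carbon steel = (1/0.342 − 1/0.375)/(4πk) = 0.2573/(4π·49.2) = 4.162×10^-4 K/W
  R_fibreglass batt = (1/0.375 − 1/0.621)/(4πk) = 1.056/(4π·0.0402) = 2.091 K/W
ΣR = 4.162×10^-4 + 2.091 = 2.091 K/W
Q = ΔT/ΣR = (-181 °C − 23.8 °C)/2.091 = -97.9 W
(Negative Q ⇒ heat flows inward; heat gain = 97.9 W.)

Q = 97.9 W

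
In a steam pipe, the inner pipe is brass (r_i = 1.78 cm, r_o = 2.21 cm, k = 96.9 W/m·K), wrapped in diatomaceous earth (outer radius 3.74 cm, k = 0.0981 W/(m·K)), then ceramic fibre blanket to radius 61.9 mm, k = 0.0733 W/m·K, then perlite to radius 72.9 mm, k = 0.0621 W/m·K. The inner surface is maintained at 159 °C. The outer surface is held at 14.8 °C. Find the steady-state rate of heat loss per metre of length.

Q' = 60.9 W/m

Treat each layer as a resistance in series:
  R'_brass = ln(0.0221/0.0178)/(2πk) = 0.2164/(2π·96.9) = 3.554×10^-4 m·K/W
  R'_diatomaceous earth = ln(0.0374/0.0221)/(2πk) = 0.5261/(2π·0.0981) = 0.8535 m·K/W
  R'_ceramic fibre blanket = ln(0.0619/0.0374)/(2πk) = 0.5038/(2π·0.0733) = 1.094 m·K/W
  R'_perlite = ln(0.0729/0.0619)/(2πk) = 0.1636/(2π·0.0621) = 0.4192 m·K/W
ΣR = 3.554×10^-4 + 0.8535 + 1.094 + 0.4192 = 2.367 m·K/W
Q' = ΔT/ΣR = (159 °C − 14.8 °C)/2.367 = 60.9 W/m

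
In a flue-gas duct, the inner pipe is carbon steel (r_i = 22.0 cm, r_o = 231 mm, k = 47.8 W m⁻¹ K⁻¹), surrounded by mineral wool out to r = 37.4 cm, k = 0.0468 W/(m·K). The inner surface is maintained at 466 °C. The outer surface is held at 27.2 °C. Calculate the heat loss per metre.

Treat each layer as a resistance in series:
  R'_carbon steel = ln(0.231/0.220)/(2πk) = 0.04879/(2π·47.8) = 1.625×10^-4 m·K/W
  R'_mineral wool = ln(0.374/0.231)/(2πk) = 0.4818/(2π·0.0468) = 1.639 m·K/W
ΣR = 1.625×10^-4 + 1.639 = 1.639 m·K/W
Q' = ΔT/ΣR = (466 °C − 27.2 °C)/1.639 = 268 W/m

Q' = 268 W/m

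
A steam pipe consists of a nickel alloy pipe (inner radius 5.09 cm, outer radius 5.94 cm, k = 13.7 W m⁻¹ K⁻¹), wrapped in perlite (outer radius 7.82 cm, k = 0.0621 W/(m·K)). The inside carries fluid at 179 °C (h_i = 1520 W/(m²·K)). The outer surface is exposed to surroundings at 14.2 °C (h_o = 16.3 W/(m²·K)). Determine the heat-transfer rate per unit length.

Q' = 198 W/m

Resistance network (inner→outer):
  R'_conv,in = 1/(2πr h) = 1/(2π·0.0509·1520) = 0.002057 m·K/W
  R'_nickel alloy = ln(0.0594/0.0509)/(2πk) = 0.1544/(2π·13.7) = 0.001794 m·K/W
  R'_perlite = ln(0.0782/0.0594)/(2πk) = 0.2750/(2π·0.0621) = 0.7047 m·K/W
  R'_conv,out = 1/(2πr h) = 1/(2π·0.0782·16.3) = 0.1249 m·K/W
ΣR = 0.002057 + 0.001794 + 0.7047 + 0.1249 = 0.8335 m·K/W
Q' = ΔT/ΣR = (179 °C − 14.2 °C)/0.8335 = 198 W/m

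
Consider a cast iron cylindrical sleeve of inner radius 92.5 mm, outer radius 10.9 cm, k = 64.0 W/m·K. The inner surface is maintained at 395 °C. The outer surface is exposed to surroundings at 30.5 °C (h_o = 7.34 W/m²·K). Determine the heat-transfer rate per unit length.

Series thermal resistances, inner to outer:
  R'_cast iron = ln(0.109/0.0925)/(2πk) = 0.1641/(2π·64.0) = 4.082×10^-4 m·K/W
  R'_conv,out = 1/(2πr h) = 1/(2π·0.109·7.34) = 0.1989 m·K/W
ΣR = 4.082×10^-4 + 0.1989 = 0.1993 m·K/W
Q' = ΔT/ΣR = (395 °C − 30.5 °C)/0.1993 = 1830 W/m

Q' = 1830 W/m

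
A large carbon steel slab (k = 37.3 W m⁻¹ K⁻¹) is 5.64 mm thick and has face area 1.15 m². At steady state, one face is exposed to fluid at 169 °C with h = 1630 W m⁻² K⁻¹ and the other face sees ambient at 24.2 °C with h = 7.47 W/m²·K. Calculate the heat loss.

Q = 1240 W

Treat each layer as a resistance in series:
  R_conv,in = 1/(hA) = 1/(1630·1.15) = 5.335×10^-4 K/W
  R_carbon steel = L/(kA) = 0.00564/(37.3·1.15) = 1.315×10^-4 K/W
  R_conv,out = 1/(hA) = 1/(7.47·1.15) = 0.1164 K/W
ΣR = 5.335×10^-4 + 1.315×10^-4 + 0.1164 = 0.1171 K/W
Q = ΔT/ΣR = (169 °C − 24.2 °C)/0.1171 = 1240 W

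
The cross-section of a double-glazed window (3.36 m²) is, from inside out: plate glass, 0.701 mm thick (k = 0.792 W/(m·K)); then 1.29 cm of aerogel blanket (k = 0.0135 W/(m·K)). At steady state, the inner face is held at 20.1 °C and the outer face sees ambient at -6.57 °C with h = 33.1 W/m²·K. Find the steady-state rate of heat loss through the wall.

Series thermal resistances, inner to outer:
  R_plate glass = L/(kA) = 7.01×10^-4/(0.792·3.36) = 2.634×10^-4 K/W
  R_aerogel blanket = L/(kA) = 0.0129/(0.0135·3.36) = 0.2844 K/W
  R_conv,out = 1/(hA) = 1/(33.1·3.36) = 0.008992 K/W
ΣR = 2.634×10^-4 + 0.2844 + 0.008992 = 0.2937 K/W
Q = ΔT/ΣR = (20.1 °C − -6.57 °C)/0.2937 = 90.8 W

Q = 90.8 W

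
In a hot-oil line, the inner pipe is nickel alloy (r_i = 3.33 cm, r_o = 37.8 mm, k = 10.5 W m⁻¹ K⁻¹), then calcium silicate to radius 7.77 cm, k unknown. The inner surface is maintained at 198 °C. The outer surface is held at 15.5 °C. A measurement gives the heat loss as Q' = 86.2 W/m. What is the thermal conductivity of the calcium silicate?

ΣR = ΔT/Q' = |198 − 15.5|/86.2 = 2.117 m·K/W
Known resistances:
  R'_nickel alloy = ln(0.0378/0.0333)/(2πk) = 0.1268/(2π·10.5) = 0.001921 m·K/W
R_calcium silicate = ΣR − ΣR_known = 2.117 − 0.001921 = 2.115 m·K/W
ln(r₂/r₁)/(2πk) = 2.115 ⇒ k = 0.7205/(2π·2.115) = 0.0542 W/m·K

k = 0.0542 W/m·K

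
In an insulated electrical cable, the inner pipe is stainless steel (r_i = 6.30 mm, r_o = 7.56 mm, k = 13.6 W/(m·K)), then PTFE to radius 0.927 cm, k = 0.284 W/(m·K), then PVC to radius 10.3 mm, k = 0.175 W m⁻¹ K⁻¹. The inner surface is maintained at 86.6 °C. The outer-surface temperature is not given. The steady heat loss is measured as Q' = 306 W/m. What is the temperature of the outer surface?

Series resistances:
  R'_stainless steel = ln(0.00756/0.00630)/(2πk) = 0.1823/(2π·13.6) = 0.002134 m·K/W
  R'_PTFE = ln(0.00927/0.00756)/(2πk) = 0.2039/(2π·0.284) = 0.1143 m·K/W
  R'_PVC = ln(0.0103/0.00927)/(2πk) = 0.1054/(2π·0.175) = 0.09582 m·K/W
ΣR = 0.2122 m·K/W
ΔT = Q'·ΣR = 306 × 0.2122 = 64.93 K
Heat flows outward, so T_out = T_in − ΔT = 86.6 − 64.93 = 21.7 °C

T_out = 21.7 °C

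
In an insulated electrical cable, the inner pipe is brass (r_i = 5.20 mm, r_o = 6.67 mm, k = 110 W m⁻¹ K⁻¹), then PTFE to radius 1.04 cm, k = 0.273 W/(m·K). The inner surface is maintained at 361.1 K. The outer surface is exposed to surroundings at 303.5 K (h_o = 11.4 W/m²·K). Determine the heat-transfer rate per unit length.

Q' = 36.0 W/m

Resistance network (inner→outer):
  R'_brass = ln(0.00667/0.00520)/(2πk) = 0.2490/(2π·110) = 3.602×10^-4 m·K/W
  R'_PTFE = ln(0.0104/0.00667)/(2πk) = 0.4442/(2π·0.273) = 0.2590 m·K/W
  R'_conv,out = 1/(2πr h) = 1/(2π·0.0104·11.4) = 1.342 m·K/W
ΣR = 3.602×10^-4 + 0.2590 + 1.342 = 1.601 m·K/W
Q' = ΔT/ΣR = (361.1 K − 303.5 K)/1.601 = 36.0 W/m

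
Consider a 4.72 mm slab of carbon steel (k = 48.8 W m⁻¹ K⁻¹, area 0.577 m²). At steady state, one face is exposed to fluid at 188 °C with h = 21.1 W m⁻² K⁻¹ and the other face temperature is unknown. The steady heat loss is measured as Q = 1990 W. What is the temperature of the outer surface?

Series resistances:
  R_conv,in = 1/(hA) = 1/(21.1·0.577) = 0.08214 K/W
  R_carbon steel = L/(kA) = 0.00472/(48.8·0.577) = 1.676×10^-4 K/W
ΣR = 0.08231 K/W
ΔT = Q·ΣR = 1990 × 0.08231 = 163.8 K
Heat flows outward, so T_out = T_in − ΔT = 188 − 163.8 = 24.2 °C

T_out = 24.2 °C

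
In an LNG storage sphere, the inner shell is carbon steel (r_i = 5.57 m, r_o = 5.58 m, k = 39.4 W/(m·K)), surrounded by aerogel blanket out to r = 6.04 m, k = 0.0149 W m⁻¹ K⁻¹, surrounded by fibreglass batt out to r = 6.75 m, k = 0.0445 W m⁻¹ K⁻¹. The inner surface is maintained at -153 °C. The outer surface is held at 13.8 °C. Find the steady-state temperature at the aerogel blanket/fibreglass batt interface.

T = -36.1 °C

Treat each layer as a resistance in series:
  R_carbon steel = (1/5.57 − 1/5.58)/(4πk) = 3.217×10^-4/(4π·39.4) = 6.498×10^-7 K/W
  R_aerogel blanket = (1/5.58 − 1/6.04)/(4πk) = 0.01365/(4π·0.0149) = 0.07289 K/W
  R_fibreglass batt = (1/6.04 − 1/6.75)/(4πk) = 0.01741/(4π·0.0445) = 0.03114 K/W
ΣR = 6.498×10^-7 + 0.07289 + 0.03114 = 0.1040 K/W
Q = ΔT/ΣR = (-153 °C − 13.8 °C)/0.1040 = -1604 W
From the inner boundary to the aerogel blanket/fibreglass batt interface, ΣR_partial = 0.07289 K/W.
T_interface = T_in − Q·ΣR_partial = -153 °C − (-1604)(0.07289) = -36.1 °C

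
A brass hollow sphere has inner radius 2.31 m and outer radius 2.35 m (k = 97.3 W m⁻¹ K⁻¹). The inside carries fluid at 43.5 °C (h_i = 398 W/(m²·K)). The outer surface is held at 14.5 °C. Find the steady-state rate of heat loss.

Q = 667 kW

Series thermal resistances, inner to outer:
  R_conv,in = 1/(4πr²h) = 1/(4π·2.31²·398) = 3.747×10^-5 K/W
  R_brass = (1/2.31 − 1/2.35)/(4πk) = 0.007369/(4π·97.3) = 6.026×10^-6 K/W
ΣR = 3.747×10^-5 + 6.026×10^-6 = 4.350×10^-5 K/W
Q = ΔT/ΣR = (43.5 °C − 14.5 °C)/4.350×10^-5 = 6.67×10^5 W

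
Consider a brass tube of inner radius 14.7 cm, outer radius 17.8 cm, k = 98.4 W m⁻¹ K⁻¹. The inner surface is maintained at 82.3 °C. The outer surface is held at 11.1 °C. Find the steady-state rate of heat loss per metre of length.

Q' = 230 kW/m

Q' = 2πk·ΔT/ln(r₂/r₁) = 2π × 98.4 × 71.2 / ln(0.178/0.147) = 2.30×10^5 W/m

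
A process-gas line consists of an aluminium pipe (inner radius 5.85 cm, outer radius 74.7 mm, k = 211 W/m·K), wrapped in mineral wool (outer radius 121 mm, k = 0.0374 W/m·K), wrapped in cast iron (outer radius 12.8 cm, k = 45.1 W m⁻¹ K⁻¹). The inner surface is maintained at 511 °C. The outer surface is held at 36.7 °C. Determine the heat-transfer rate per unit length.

Q' = 231 W/m

Resistance network (inner→outer):
  R'_aluminium = ln(0.0747/0.0585)/(2πk) = 0.2445/(2π·211) = 1.844×10^-4 m·K/W
  R'_mineral wool = ln(0.121/0.0747)/(2πk) = 0.4823/(2π·0.0374) = 2.052 m·K/W
  R'_cast iron = ln(0.128/0.121)/(2πk) = 0.05624/(2π·45.1) = 1.985×10^-4 m·K/W
ΣR = 1.844×10^-4 + 2.052 + 1.985×10^-4 = 2.052 m·K/W
Q' = ΔT/ΣR = (511 °C − 36.7 °C)/2.052 = 231 W/m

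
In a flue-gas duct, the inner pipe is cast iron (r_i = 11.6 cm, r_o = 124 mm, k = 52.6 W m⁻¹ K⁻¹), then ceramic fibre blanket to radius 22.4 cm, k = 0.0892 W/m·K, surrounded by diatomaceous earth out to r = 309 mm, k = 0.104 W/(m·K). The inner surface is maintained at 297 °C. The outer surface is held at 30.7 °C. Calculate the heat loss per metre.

Q' = 172 W/m

Treat each layer as a resistance in series:
  R'_cast iron = ln(0.124/0.116)/(2πk) = 0.06669/(2π·52.6) = 2.018×10^-4 m·K/W
  R'_ceramic fibre blanket = ln(0.224/0.124)/(2πk) = 0.5914/(2π·0.0892) = 1.055 m·K/W
  R'_diatomaceous earth = ln(0.309/0.224)/(2πk) = 0.3217/(2π·0.104) = 0.4923 m·K/W
ΣR = 2.018×10^-4 + 1.055 + 0.4923 = 1.548 m·K/W
Q' = ΔT/ΣR = (297 °C − 30.7 °C)/1.548 = 172 W/m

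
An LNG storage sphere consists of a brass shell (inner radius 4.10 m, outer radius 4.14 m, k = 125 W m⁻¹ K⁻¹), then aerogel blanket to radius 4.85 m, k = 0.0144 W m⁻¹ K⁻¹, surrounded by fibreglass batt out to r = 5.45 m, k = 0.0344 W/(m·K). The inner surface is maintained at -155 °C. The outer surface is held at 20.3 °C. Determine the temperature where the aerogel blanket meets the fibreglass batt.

T = -16.8 °C

Series thermal resistances, inner to outer:
  R_brass = (1/4.10 − 1/4.14)/(4πk) = 0.002357/(4π·125) = 1.500×10^-6 K/W
  R_aerogel blanket = (1/4.14 − 1/4.85)/(4πk) = 0.03536/(4π·0.0144) = 0.1954 K/W
  R_fibreglass batt = (1/4.85 − 1/5.45)/(4πk) = 0.02270/(4π·0.0344) = 0.05251 K/W
ΣR = 1.500×10^-6 + 0.1954 + 0.05251 = 0.2479 K/W
Q = ΔT/ΣR = (-155 °C − 20.3 °C)/0.2479 = -707.1 W
From the inner boundary to the aerogel blanket/fibreglass batt interface, ΣR_partial = 0.1954 K/W.
T_interface = T_in − Q·ΣR_partial = -155 °C − (-707.1)(0.1954) = -16.8 °C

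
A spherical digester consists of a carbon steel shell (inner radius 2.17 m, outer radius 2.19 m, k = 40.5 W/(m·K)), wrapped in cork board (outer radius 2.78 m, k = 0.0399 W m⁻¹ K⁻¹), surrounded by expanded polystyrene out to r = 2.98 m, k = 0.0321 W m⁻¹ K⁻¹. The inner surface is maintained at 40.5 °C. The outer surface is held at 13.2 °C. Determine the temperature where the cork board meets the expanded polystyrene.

T = 19.7 °C

Treat each layer as a resistance in series:
  R_carbon steel = (1/2.17 − 1/2.19)/(4πk) = 0.004208/(4π·40.5) = 8.269×10^-6 K/W
  R_cork board = (1/2.19 − 1/2.78)/(4πk) = 0.09691/(4π·0.0399) = 0.1933 K/W
  R_expanded polystyrene = (1/2.78 − 1/2.98)/(4πk) = 0.02414/(4π·0.0321) = 0.05985 K/W
ΣR = 8.269×10^-6 + 0.1933 + 0.05985 = 0.2532 K/W
Q = ΔT/ΣR = (40.5 °C − 13.2 °C)/0.2532 = 107.8 W
From the inner boundary to the cork board/expanded polystyrene interface, ΣR_partial = 0.1933 K/W.
T_interface = T_in − Q·ΣR_partial = 40.5 °C − (107.8)(0.1933) = 19.7 °C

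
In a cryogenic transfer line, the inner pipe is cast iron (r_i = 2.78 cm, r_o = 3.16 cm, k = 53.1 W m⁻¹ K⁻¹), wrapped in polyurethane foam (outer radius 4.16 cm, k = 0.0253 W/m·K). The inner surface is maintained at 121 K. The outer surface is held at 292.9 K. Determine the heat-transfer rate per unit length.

Treat each layer as a resistance in series:
  R'_cast iron = ln(0.0316/0.0278)/(2πk) = 0.1281/(2π·53.1) = 3.840×10^-4 m·K/W
  R'_polyurethane foam = ln(0.0416/0.0316)/(2πk) = 0.2749/(2π·0.0253) = 1.730 m·K/W
ΣR = 3.840×10^-4 + 1.730 = 1.730 m·K/W
Q' = ΔT/ΣR = (121 K − 292.9 K)/1.730 = -99.4 W/m
(Negative Q' ⇒ heat flows inward; heat gain = 99.4 W/m.)

Q' = 99.4 W/m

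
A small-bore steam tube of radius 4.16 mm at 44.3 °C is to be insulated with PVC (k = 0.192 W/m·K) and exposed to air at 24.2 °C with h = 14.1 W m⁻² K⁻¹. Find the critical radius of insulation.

r_cr = 1.36 cm

For a cylinder, r_cr = k_ins/h = 0.192/14.1 = 0.0136 m = 1.36 cm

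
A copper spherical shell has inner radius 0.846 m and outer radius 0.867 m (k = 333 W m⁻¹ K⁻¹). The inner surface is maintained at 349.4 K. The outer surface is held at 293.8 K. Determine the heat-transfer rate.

Q = 8130 kW

Q = 4πk·ΔT/(1/r₁ − 1/r₂) = 4π × 333 × 55.6 / (1/0.846 − 1/0.867) = 8.13×10^6 W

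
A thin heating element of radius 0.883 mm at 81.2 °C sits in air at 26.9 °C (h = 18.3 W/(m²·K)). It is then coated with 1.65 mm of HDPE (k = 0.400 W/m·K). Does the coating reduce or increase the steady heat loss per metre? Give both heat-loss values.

Critical radius for a cylinder: r_cr = k/h = 0.0219 m = 2.19 cm.
Outer radius after coating: r₂ = 8.83×10^-4 + 0.00165 = 0.002533 m.
Since r₁ < r_cr and r₂ ≤ r_cr, the coating moves toward the maximum at r_cr — heat loss rises.
Bare: R = 1/(2πr₁h) = 9.849 m·K/W; Q = 54.3/9.849 = 5.51 W/m.
Coated: R = R_cond + R_conv = 3.853 m·K/W; Q = 54.3/3.853 = 14.1 W/m.

increases: 5.51 → 14.1 W/m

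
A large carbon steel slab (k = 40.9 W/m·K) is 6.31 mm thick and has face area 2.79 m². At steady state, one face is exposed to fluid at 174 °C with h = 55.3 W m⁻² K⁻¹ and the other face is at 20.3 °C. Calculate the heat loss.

Treat each layer as a resistance in series:
  R_conv,in = 1/(hA) = 1/(55.3·2.79) = 0.006481 K/W
  R_carbon steel = L/(kA) = 0.00631/(40.9·2.79) = 5.530×10^-5 K/W
ΣR = 0.006481 + 5.530×10^-5 = 0.006536 K/W
Q = ΔT/ΣR = (174 °C − 20.3 °C)/0.006536 = 23500 W

Q = 23.5 kW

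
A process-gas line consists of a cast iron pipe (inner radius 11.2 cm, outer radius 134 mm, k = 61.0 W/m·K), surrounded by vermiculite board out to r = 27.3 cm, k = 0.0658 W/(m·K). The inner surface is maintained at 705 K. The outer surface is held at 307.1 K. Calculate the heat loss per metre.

Q' = 231 W/m

Series thermal resistances, inner to outer:
  R'_cast iron = ln(0.134/0.112)/(2πk) = 0.1793/(2π·61.0) = 4.679×10^-4 m·K/W
  R'_vermiculite board = ln(0.273/0.134)/(2πk) = 0.7116/(2π·0.0658) = 1.721 m·K/W
ΣR = 4.679×10^-4 + 1.721 = 1.721 m·K/W
Q' = ΔT/ΣR = (705 K − 307.1 K)/1.721 = 231 W/m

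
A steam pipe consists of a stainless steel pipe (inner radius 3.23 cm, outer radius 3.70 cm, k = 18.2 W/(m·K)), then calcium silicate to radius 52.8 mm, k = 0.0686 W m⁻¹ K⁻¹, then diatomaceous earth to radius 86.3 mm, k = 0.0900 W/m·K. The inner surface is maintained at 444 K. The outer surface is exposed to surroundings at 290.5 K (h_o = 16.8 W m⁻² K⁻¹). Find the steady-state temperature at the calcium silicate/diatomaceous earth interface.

T = 374 K

Series thermal resistances, inner to outer:
  R'_stainless steel = ln(0.0370/0.0323)/(2πk) = 0.1359/(2π·18.2) = 0.001188 m·K/W
  R'_calcium silicate = ln(0.0528/0.0370)/(2πk) = 0.3556/(2π·0.0686) = 0.8250 m·K/W
  R'_diatomaceous earth = ln(0.0863/0.0528)/(2πk) = 0.4913/(2π·0.0900) = 0.8688 m·K/W
  R'_conv,out = 1/(2πr h) = 1/(2π·0.0863·16.8) = 0.1098 m·K/W
ΣR = 0.001188 + 0.8250 + 0.8688 + 0.1098 = 1.805 m·K/W
Q' = ΔT/ΣR = (444 K − 290.5 K)/1.805 = 85.04 W/m
From the inner boundary to the calcium silicate/diatomaceous earth interface, ΣR_partial = 0.8262 m·K/W.
T_interface = T_in − Q'·ΣR_partial = 444 K − (85.04)(0.8262) = 374 K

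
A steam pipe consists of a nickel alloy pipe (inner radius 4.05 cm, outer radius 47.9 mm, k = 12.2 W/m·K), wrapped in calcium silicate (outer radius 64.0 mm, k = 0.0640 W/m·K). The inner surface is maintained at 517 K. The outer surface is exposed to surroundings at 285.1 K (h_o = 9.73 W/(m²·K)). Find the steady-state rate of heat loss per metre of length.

Resistance network (inner→outer):
  R'_nickel alloy = ln(0.0479/0.0405)/(2πk) = 0.1678/(2π·12.2) = 0.002189 m·K/W
  R'_calcium silicate = ln(0.0640/0.0479)/(2πk) = 0.2898/(2π·0.0640) = 0.7206 m·K/W
  R'_conv,out = 1/(2πr h) = 1/(2π·0.0640·9.73) = 0.2556 m·K/W
ΣR = 0.002189 + 0.7206 + 0.2556 = 0.9784 m·K/W
Q' = ΔT/ΣR = (517 K − 285.1 K)/0.9784 = 237 W/m

Q' = 237 W/m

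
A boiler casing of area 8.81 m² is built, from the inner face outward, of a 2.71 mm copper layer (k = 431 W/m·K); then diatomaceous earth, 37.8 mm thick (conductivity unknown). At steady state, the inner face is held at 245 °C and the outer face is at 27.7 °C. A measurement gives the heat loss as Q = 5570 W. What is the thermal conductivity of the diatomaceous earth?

k = 0.110 W/m·K

ΣR = ΔT/Q = |245 − 27.7|/5570 = 0.03901 K/W
Known resistances:
  R_copper = L/(kA) = 0.00271/(431·8.81) = 7.137×10^-7 K/W
R_diatomaceous earth = ΣR − ΣR_known = 0.03901 − 7.137×10^-7 = 0.03901 K/W
L/(kA) = 0.03901 ⇒ k = 0.0378/(0.03901·8.81) = 0.110 W/m·K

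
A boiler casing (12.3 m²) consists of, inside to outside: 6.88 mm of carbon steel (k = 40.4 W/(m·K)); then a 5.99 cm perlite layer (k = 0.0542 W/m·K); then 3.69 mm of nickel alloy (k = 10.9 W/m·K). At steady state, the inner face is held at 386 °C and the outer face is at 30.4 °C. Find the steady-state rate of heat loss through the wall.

Q = 3.96 kW

Series thermal resistances, inner to outer:
  R_carbon steel = L/(kA) = 0.00688/(40.4·12.3) = 1.385×10^-5 K/W
  R_perlite = L/(kA) = 0.0599/(0.0542·12.3) = 0.08985 K/W
  R_nickel alloy = L/(kA) = 0.00369/(10.9·12.3) = 2.752×10^-5 K/W
ΣR = 1.385×10^-5 + 0.08985 + 2.752×10^-5 = 0.08989 K/W
Q = ΔT/ΣR = (386 °C − 30.4 °C)/0.08989 = 3960 W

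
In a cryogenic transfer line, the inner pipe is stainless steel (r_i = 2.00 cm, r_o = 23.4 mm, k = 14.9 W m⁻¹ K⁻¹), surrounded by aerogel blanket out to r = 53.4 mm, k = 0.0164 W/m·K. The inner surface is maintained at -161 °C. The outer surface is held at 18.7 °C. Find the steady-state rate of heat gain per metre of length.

Series thermal resistances, inner to outer:
  R'_stainless steel = ln(0.0234/0.0200)/(2πk) = 0.1570/(2π·14.9) = 0.001677 m·K/W
  R'_aerogel blanket = ln(0.0534/0.0234)/(2πk) = 0.8251/(2π·0.0164) = 8.007 m·K/W
ΣR = 0.001677 + 8.007 = 8.009 m·K/W
Q' = ΔT/ΣR = (-161 °C − 18.7 °C)/8.009 = -22.4 W/m
(Negative Q' ⇒ heat flows inward; heat gain = 22.4 W/m.)

Q' = 22.4 W/m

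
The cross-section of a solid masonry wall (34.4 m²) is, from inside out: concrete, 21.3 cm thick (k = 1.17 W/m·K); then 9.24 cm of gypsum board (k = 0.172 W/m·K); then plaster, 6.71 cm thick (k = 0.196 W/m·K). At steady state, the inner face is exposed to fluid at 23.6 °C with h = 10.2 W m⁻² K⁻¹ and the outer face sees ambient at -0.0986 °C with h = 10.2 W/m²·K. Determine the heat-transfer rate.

Treat each layer as a resistance in series:
  R_conv,in = 1/(hA) = 1/(10.2·34.4) = 0.002850 K/W
  R_concrete = L/(kA) = 0.213/(1.17·34.4) = 0.005292 K/W
  R_gypsum board = L/(kA) = 0.0924/(0.172·34.4) = 0.01562 K/W
  R_plaster = L/(kA) = 0.0671/(0.196·34.4) = 0.009952 K/W
  R_conv,out = 1/(hA) = 1/(10.2·34.4) = 0.002850 K/W
ΣR = 0.002850 + 0.005292 + 0.01562 + 0.009952 + 0.002850 = 0.03656 K/W
Q = ΔT/ΣR = (23.6 °C − -0.0986 °C)/0.03656 = 648 W

Q = 648 W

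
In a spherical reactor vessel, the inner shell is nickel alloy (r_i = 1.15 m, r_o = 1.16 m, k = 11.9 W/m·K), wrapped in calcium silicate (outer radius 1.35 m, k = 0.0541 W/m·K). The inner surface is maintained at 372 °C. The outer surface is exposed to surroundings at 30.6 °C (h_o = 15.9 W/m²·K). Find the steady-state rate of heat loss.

Q = 1880 W

Resistance network (inner→outer):
  R_nickel alloy = (1/1.15 − 1/1.16)/(4πk) = 0.007496/(4π·11.9) = 5.013×10^-5 K/W
  R_calcium silicate = (1/1.16 − 1/1.35)/(4πk) = 0.1213/(4π·0.0541) = 0.1785 K/W
  R_conv,out = 1/(4πr²h) = 1/(4π·1.35²·15.9) = 0.002746 K/W
ΣR = 5.013×10^-5 + 0.1785 + 0.002746 = 0.1813 K/W
Q = ΔT/ΣR = (372 °C − 30.6 °C)/0.1813 = 1880 W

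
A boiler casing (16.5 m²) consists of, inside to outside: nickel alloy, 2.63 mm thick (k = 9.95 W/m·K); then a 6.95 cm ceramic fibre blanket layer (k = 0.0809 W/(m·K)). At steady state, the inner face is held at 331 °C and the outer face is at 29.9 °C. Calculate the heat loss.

Series thermal resistances, inner to outer:
  R_nickel alloy = L/(kA) = 0.00263/(9.95·16.5) = 1.602×10^-5 K/W
  R_ceramic fibre blanket = L/(kA) = 0.0695/(0.0809·16.5) = 0.05207 K/W
ΣR = 1.602×10^-5 + 0.05207 = 0.05209 K/W
Q = ΔT/ΣR = (331 °C − 29.9 °C)/0.05209 = 5780 W

Q = 5780 W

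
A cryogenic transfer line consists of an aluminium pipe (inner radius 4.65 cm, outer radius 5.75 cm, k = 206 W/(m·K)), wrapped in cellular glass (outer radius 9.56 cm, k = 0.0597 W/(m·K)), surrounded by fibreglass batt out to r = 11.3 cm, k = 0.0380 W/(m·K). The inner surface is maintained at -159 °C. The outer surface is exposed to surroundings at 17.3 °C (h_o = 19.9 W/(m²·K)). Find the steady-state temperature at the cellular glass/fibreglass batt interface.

Resistance network (inner→outer):
  R'_aluminium = ln(0.0575/0.0465)/(2πk) = 0.2123/(2π·206) = 1.640×10^-4 m·K/W
  R'_cellular glass = ln(0.0956/0.0575)/(2πk) = 0.5084/(2π·0.0597) = 1.355 m·K/W
  R'_fibreglass batt = ln(0.113/0.0956)/(2πk) = 0.1672/(2π·0.0380) = 0.7003 m·K/W
  R'_conv,out = 1/(2πr h) = 1/(2π·0.113·19.9) = 0.07078 m·K/W
ΣR = 1.640×10^-4 + 1.355 + 0.7003 + 0.07078 = 2.126 m·K/W
Q' = ΔT/ΣR = (-159 °C − 17.3 °C)/2.126 = -82.93 W/m
From the inner boundary to the cellular glass/fibreglass batt interface, ΣR_partial = 1.355 m·K/W.
T_interface = T_in − Q'·ΣR_partial = -159 °C − (-82.93)(1.355) = -46.6 °C

T = -46.6 °C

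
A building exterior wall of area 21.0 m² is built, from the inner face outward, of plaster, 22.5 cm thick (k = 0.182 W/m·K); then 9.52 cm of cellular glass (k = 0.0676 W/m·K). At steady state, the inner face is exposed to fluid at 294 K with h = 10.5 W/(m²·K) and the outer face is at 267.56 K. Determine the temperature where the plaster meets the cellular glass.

T = 281.15 K

Treat each layer as a resistance in series:
  R_conv,in = 1/(hA) = 1/(10.5·21.0) = 0.004535 K/W
  R_plaster = L/(kA) = 0.225/(0.182·21.0) = 0.05887 K/W
  R_cellular glass = L/(kA) = 0.0952/(0.0676·21.0) = 0.06706 K/W
ΣR = 0.004535 + 0.05887 + 0.06706 = 0.1305 K/W
Q = ΔT/ΣR = (294 K − 267.56 K)/0.1305 = 202.6 W
From the inner boundary to the plaster/cellular glass interface, ΣR_partial = 0.06341 K/W.
T_interface = T_in − Q·ΣR_partial = 294 K − (202.6)(0.06341) = 281.15 K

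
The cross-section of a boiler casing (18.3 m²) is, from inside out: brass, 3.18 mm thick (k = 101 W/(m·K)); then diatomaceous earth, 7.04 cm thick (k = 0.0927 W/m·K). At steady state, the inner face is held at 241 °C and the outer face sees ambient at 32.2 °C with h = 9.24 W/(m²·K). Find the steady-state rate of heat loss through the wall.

Q = 4.40 kW

Series thermal resistances, inner to outer:
  R_brass = L/(kA) = 0.00318/(101·18.3) = 1.720×10^-6 K/W
  R_diatomaceous earth = L/(kA) = 0.0704/(0.0927·18.3) = 0.04150 K/W
  R_conv,out = 1/(hA) = 1/(9.24·18.3) = 0.005914 K/W
ΣR = 1.720×10^-6 + 0.04150 + 0.005914 = 0.04742 K/W
Q = ΔT/ΣR = (241 °C − 32.2 °C)/0.04742 = 4400 W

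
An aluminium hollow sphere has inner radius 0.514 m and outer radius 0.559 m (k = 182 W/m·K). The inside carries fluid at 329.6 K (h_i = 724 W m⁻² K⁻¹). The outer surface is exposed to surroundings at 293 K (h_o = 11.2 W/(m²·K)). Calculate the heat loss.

Q = 1580 W

Resistance network (inner→outer):
  R_conv,in = 1/(4πr²h) = 1/(4π·0.514²·724) = 4.160×10^-4 K/W
  R_aluminium = (1/0.514 − 1/0.559)/(4πk) = 0.1566/(4π·182) = 6.848×10^-5 K/W
  R_conv,out = 1/(4πr²h) = 1/(4π·0.559²·11.2) = 0.02274 K/W
ΣR = 4.160×10^-4 + 6.848×10^-5 + 0.02274 = 0.02322 K/W
Q = ΔT/ΣR = (329.6 K − 293 K)/0.02322 = 1580 W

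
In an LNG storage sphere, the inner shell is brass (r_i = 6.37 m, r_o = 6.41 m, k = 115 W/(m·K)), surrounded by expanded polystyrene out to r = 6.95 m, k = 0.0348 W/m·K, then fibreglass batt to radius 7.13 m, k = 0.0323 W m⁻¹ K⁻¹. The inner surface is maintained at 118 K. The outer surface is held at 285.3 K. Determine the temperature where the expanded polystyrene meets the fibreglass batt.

T = 244.5 K

Treat each layer as a resistance in series:
  R_brass = (1/6.37 − 1/6.41)/(4πk) = 9.796×10^-4/(4π·115) = 6.779×10^-7 K/W
  R_expanded polystyrene = (1/6.41 − 1/6.95)/(4πk) = 0.01212/(4π·0.0348) = 0.02772 K/W
  R_fibreglass batt = (1/6.95 − 1/7.13)/(4πk) = 0.003632/(4π·0.0323) = 0.008949 K/W
ΣR = 6.779×10^-7 + 0.02772 + 0.008949 = 0.03667 K/W
Q = ΔT/ΣR = (118 K − 285.3 K)/0.03667 = -4562 W
From the inner boundary to the expanded polystyrene/fibreglass batt interface, ΣR_partial = 0.02772 K/W.
T_interface = T_in − Q·ΣR_partial = 118 K − (-4562)(0.02772) = 244.5 K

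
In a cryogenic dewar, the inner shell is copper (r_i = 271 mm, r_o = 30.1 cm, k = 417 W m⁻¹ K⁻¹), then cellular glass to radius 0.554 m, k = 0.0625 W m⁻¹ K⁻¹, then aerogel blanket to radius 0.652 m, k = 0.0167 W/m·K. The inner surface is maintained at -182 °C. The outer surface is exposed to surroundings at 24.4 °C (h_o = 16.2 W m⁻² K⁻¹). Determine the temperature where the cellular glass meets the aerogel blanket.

T = -58.8 °C

Resistance network (inner→outer):
  R_copper = (1/0.271 − 1/0.301)/(4πk) = 0.3678/(4π·417) = 7.018×10^-5 K/W
  R_cellular glass = (1/0.301 − 1/0.554)/(4πk) = 1.517/(4π·0.0625) = 1.932 K/W
  R_aerogel blanket = (1/0.554 − 1/0.652)/(4πk) = 0.2713/(4π·0.0167) = 1.293 K/W
  R_conv,out = 1/(4πr²h) = 1/(4π·0.652²·16.2) = 0.01156 K/W
ΣR = 7.018×10^-5 + 1.932 + 1.293 + 0.01156 = 3.237 K/W
Q = ΔT/ΣR = (-182 °C − 24.4 °C)/3.237 = -63.76 W
From the inner boundary to the cellular glass/aerogel blanket interface, ΣR_partial = 1.932 K/W.
T_interface = T_in − Q·ΣR_partial = -182 °C − (-63.76)(1.932) = -58.8 °C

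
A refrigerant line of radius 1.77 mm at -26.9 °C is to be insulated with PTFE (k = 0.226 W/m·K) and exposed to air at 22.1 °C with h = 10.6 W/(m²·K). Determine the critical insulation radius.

For a cylinder, r_cr = k_ins/h = 0.226/10.6 = 0.0213 m = 2.13 cm

r_cr = 2.13 cm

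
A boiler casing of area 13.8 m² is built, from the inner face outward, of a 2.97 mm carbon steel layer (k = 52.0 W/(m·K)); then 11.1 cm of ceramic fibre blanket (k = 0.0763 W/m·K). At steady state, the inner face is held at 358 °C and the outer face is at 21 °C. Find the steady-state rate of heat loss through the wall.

Q = 3200 W

Resistance network (inner→outer):
  R_carbon steel = L/(kA) = 0.00297/(52.0·13.8) = 4.139×10^-6 K/W
  R_ceramic fibre blanket = L/(kA) = 0.111/(0.0763·13.8) = 0.1054 K/W
ΣR = 4.139×10^-6 + 0.1054 = 0.1054 K/W
Q = ΔT/ΣR = (358 °C − 21 °C)/0.1054 = 3200 W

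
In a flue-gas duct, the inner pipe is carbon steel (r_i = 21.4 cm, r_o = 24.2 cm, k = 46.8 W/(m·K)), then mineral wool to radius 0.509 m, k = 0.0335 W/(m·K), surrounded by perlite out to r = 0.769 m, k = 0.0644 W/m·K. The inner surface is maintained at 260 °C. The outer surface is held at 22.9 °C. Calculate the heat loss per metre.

Q' = 52.1 W/m

Treat each layer as a resistance in series:
  R'_carbon steel = ln(0.242/0.214)/(2πk) = 0.1230/(2π·46.8) = 4.182×10^-4 m·K/W
  R'_mineral wool = ln(0.509/0.242)/(2πk) = 0.7435/(2π·0.0335) = 3.532 m·K/W
  R'_perlite = ln(0.769/0.509)/(2πk) = 0.4126/(2π·0.0644) = 1.020 m·K/W
ΣR = 4.182×10^-4 + 3.532 + 1.020 = 4.552 m·K/W
Q' = ΔT/ΣR = (260 °C − 22.9 °C)/4.552 = 52.1 W/m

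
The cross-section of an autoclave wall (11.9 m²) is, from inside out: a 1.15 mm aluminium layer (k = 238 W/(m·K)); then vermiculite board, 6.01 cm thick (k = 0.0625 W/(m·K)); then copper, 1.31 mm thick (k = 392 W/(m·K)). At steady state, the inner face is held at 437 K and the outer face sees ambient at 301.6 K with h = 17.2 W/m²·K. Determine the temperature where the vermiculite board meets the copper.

T = 309.3 K

Series thermal resistances, inner to outer:
  R_aluminium = L/(kA) = 0.00115/(238·11.9) = 4.060×10^-7 K/W
  R_vermiculite board = L/(kA) = 0.0601/(0.0625·11.9) = 0.08081 K/W
  R_copper = L/(kA) = 0.00131/(392·11.9) = 2.808×10^-7 K/W
  R_conv,out = 1/(hA) = 1/(17.2·11.9) = 0.004886 K/W
ΣR = 4.060×10^-7 + 0.08081 + 2.808×10^-7 + 0.004886 = 0.08570 K/W
Q = ΔT/ΣR = (437 K − 301.6 K)/0.08570 = 1580 W
From the inner boundary to the vermiculite board/copper interface, ΣR_partial = 0.08081 K/W.
T_interface = T_in − Q·ΣR_partial = 437 K − (1580)(0.08081) = 309.3 K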